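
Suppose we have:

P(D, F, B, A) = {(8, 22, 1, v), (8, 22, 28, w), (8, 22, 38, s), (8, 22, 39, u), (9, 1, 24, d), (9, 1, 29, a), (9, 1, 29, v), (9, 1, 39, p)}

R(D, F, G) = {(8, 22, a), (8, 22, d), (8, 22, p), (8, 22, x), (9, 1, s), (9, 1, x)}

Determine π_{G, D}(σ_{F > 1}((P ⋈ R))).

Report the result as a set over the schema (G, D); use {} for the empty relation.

Natural join on D, F: {(8, 22, 1, v, a), (8, 22, 1, v, d), (8, 22, 1, v, p), (8, 22, 1, v, x), (8, 22, 28, w, a), (8, 22, 28, w, d), (8, 22, 28, w, p), (8, 22, 28, w, x), (8, 22, 38, s, a), (8, 22, 38, s, d), (8, 22, 38, s, p), (8, 22, 38, s, x), (8, 22, 39, u, a), (8, 22, 39, u, d), (8, 22, 39, u, p), (8, 22, 39, u, x), (9, 1, 24, d, s), (9, 1, 24, d, x), (9, 1, 29, a, s), (9, 1, 29, a, x), (9, 1, 29, v, s), (9, 1, 29, v, x), (9, 1, 39, p, s), (9, 1, 39, p, x)}
Selection F > 1: {(8, 22, 1, v, a), (8, 22, 1, v, d), (8, 22, 1, v, p), (8, 22, 1, v, x), (8, 22, 28, w, a), (8, 22, 28, w, d), (8, 22, 28, w, p), (8, 22, 28, w, x), (8, 22, 38, s, a), (8, 22, 38, s, d), (8, 22, 38, s, p), (8, 22, 38, s, x), (8, 22, 39, u, a), (8, 22, 39, u, d), (8, 22, 39, u, p), (8, 22, 39, u, x)}
Projecting to G, D (12 duplicate(s) eliminated): {(a, 8), (d, 8), (p, 8), (x, 8)}

{(a, 8), (d, 8), (p, 8), (x, 8)}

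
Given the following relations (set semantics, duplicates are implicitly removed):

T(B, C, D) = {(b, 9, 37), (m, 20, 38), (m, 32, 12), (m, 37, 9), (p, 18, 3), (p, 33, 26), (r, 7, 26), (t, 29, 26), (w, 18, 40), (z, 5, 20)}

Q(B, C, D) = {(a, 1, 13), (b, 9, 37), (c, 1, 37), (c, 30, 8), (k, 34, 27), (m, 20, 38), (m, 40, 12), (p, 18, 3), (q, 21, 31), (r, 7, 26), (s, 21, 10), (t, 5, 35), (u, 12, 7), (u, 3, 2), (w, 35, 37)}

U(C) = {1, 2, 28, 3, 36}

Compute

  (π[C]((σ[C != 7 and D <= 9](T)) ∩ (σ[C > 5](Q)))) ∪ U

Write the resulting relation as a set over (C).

{1, 18, 2, 28, 3, 36}

Selection C != 7 and D <= 9: {(m, 37, 9), (p, 18, 3)}
Selection C > 5: {(b, 9, 37), (c, 30, 8), (k, 34, 27), (m, 20, 38), (m, 40, 12), (p, 18, 3), (q, 21, 31), (r, 7, 26), (s, 21, 10), (u, 12, 7), (w, 35, 37)}
Taking the intersection: {(p, 18, 3)}
π_{C} gives {18}.
Taking the union: {1, 18, 2, 28, 3, 36}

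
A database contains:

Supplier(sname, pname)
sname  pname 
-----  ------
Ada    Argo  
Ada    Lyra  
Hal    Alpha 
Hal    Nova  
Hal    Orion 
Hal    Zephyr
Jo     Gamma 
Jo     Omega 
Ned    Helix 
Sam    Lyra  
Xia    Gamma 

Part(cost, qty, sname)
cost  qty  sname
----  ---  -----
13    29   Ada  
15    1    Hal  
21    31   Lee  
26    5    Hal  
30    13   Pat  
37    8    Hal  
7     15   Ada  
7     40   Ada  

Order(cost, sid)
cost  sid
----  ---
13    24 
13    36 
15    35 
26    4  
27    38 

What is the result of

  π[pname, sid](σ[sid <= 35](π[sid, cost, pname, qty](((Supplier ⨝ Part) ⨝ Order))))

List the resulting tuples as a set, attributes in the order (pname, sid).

{(Alpha, 35), (Alpha, 4), (Argo, 24), (Lyra, 24), (Nova, 35), (Nova, 4), (Orion, 35), (Orion, 4), (Zephyr, 35), (Zephyr, 4)}

Joining Supplier and Part on sname yields {(Ada, Argo, 13, 29), (Ada, Argo, 7, 15), (Ada, Argo, 7, 40), (Ada, Lyra, 13, 29), (Ada, Lyra, 7, 15), (Ada, Lyra, 7, 40), (Hal, Alpha, 15, 1), (Hal, Alpha, 26, 5), (Hal, Alpha, 37, 8), (Hal, Nova, 15, 1), (Hal, Nova, 26, 5), (Hal, Nova, 37, 8), (Hal, Orion, 15, 1), (Hal, Orion, 26, 5), (Hal, Orion, 37, 8), (Hal, Zephyr, 15, 1), (Hal, Zephyr, 26, 5), (Hal, Zephyr, 37, 8)}.
Joining (Supplier ⨝ Part) and Order on cost yields {(Ada, Argo, 13, 29, 24), (Ada, Argo, 13, 29, 36), (Ada, Lyra, 13, 29, 24), (Ada, Lyra, 13, 29, 36), (Hal, Alpha, 15, 1, 35), (Hal, Alpha, 26, 5, 4), (Hal, Nova, 15, 1, 35), (Hal, Nova, 26, 5, 4), (Hal, Orion, 15, 1, 35), (Hal, Orion, 26, 5, 4), (Hal, Zephyr, 15, 1, 35), (Hal, Zephyr, 26, 5, 4)}.
Projecting to sid, cost, pname, qty: {(24, 13, Argo, 29), (24, 13, Lyra, 29), (35, 15, Alpha, 1), (35, 15, Nova, 1), (35, 15, Orion, 1), (35, 15, Zephyr, 1), (36, 13, Argo, 29), (36, 13, Lyra, 29), (4, 26, Alpha, 5), (4, 26, Nova, 5), (4, 26, Orion, 5), (4, 26, Zephyr, 5)}
Filtering on sid <= 35 leaves {(24, 13, Argo, 29), (24, 13, Lyra, 29), (35, 15, Alpha, 1), (35, 15, Nova, 1), (35, 15, Orion, 1), (35, 15, Zephyr, 1), (4, 26, Alpha, 5), (4, 26, Nova, 5), (4, 26, Orion, 5), (4, 26, Zephyr, 5)}.
Projecting to pname, sid: {(Alpha, 35), (Alpha, 4), (Argo, 24), (Lyra, 24), (Nova, 35), (Nova, 4), (Orion, 35), (Orion, 4), (Zephyr, 35), (Zephyr, 4)}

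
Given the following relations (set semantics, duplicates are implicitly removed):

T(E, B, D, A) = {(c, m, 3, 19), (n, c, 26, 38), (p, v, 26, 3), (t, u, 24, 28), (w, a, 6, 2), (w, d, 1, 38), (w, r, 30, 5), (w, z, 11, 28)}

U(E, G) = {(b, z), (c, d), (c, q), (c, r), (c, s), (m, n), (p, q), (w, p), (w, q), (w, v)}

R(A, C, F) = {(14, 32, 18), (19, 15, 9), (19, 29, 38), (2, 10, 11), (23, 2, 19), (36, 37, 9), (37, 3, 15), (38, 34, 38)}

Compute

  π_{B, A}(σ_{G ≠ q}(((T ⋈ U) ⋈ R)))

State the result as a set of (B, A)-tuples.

{(a, 2), (d, 38), (m, 19)}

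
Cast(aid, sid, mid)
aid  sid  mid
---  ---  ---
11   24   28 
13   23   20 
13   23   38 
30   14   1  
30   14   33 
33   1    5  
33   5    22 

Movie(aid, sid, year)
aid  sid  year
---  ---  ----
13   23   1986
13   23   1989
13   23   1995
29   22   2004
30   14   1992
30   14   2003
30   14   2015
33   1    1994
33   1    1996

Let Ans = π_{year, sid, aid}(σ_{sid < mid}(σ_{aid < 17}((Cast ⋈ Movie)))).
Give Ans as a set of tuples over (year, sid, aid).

{(1986, 23, 13), (1989, 23, 13), (1995, 23, 13)}

Joining Cast and Movie on aid, sid yields {(13, 23, 20, 1986), (13, 23, 20, 1989), (13, 23, 20, 1995), (13, 23, 38, 1986), (13, 23, 38, 1989), (13, 23, 38, 1995), (30, 14, 1, 1992), (30, 14, 1, 2003), (30, 14, 1, 2015), (30, 14, 33, 1992), (30, 14, 33, 2003), (30, 14, 33, 2015), (33, 1, 5, 1994), (33, 1, 5, 1996)}.
Selection aid < 17: {(13, 23, 20, 1986), (13, 23, 20, 1989), (13, 23, 20, 1995), (13, 23, 38, 1986), (13, 23, 38, 1989), (13, 23, 38, 1995)}
Selection sid < mid: {(13, 23, 38, 1986), (13, 23, 38, 1989), (13, 23, 38, 1995)}
Projecting to year, sid, aid: {(1986, 23, 13), (1989, 23, 13), (1995, 23, 13)}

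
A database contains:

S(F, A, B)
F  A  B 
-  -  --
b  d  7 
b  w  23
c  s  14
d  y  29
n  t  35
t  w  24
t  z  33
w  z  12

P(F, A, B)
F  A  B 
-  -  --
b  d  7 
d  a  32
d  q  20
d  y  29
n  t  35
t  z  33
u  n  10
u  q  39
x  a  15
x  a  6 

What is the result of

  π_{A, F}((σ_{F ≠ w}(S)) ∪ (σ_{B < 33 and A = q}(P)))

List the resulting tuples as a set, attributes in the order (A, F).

Selection F ≠ w: {(b, d, 7), (b, w, 23), (c, s, 14), (d, y, 29), (n, t, 35), (t, w, 24), (t, z, 33)}
Selection B < 33 and A = q: {(d, q, 20)}
Taking the union: {(b, d, 7), (b, w, 23), (c, s, 14), (d, q, 20), (d, y, 29), (n, t, 35), (t, w, 24), (t, z, 33)}
π[A, F]: project onto (A, F) → {(d, b), (q, d), (s, c), (t, n), (w, b), (w, t), (y, d), (z, t)}

{(d, b), (q, d), (s, c), (t, n), (w, b), (w, t), (y, d), (z, t)}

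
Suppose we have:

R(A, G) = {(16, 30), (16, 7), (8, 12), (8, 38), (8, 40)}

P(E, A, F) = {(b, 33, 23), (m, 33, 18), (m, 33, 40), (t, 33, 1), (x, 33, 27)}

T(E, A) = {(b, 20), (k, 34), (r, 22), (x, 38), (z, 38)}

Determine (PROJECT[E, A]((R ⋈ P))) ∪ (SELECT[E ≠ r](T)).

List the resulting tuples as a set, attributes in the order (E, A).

{(b, 20), (k, 34), (x, 38), (z, 38)}

Joining R and P on A yields {}.
π_{E, A} gives {}.
σ[E ≠ r]: keep tuples satisfying E ≠ r → {(b, 20), (k, 34), (x, 38), (z, 38)}
Taking the union: {(b, 20), (k, 34), (x, 38), (z, 38)}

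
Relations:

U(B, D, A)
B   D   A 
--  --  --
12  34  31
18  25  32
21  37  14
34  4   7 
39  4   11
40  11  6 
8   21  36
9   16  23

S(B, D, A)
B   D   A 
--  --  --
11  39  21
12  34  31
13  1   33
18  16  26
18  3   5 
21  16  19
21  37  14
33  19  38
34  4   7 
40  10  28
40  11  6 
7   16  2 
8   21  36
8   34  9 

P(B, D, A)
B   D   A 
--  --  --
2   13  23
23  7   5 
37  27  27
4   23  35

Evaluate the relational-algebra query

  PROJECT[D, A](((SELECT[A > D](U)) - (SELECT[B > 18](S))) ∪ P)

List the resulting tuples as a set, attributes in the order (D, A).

{(13, 23), (16, 23), (21, 36), (23, 35), (25, 32), (27, 27), (4, 11), (7, 5)}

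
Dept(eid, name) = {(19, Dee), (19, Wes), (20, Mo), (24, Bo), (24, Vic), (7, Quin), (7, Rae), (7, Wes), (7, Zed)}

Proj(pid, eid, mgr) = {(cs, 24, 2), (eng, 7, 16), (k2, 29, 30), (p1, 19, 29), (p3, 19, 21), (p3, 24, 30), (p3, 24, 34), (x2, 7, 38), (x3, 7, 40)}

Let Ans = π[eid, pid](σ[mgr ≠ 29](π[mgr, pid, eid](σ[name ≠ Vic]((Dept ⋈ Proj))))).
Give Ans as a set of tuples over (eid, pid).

{(19, p3), (24, cs), (24, p3), (7, eng), (7, x2), (7, x3)}

Joining Dept and Proj on eid yields {(19, Dee, p1, 29), (19, Dee, p3, 21), (19, Wes, p1, 29), (19, Wes, p3, 21), (24, Bo, cs, 2), (24, Bo, p3, 30), (24, Bo, p3, 34), (24, Vic, cs, 2), (24, Vic, p3, 30), (24, Vic, p3, 34), (7, Quin, eng, 16), (7, Quin, x2, 38), (7, Quin, x3, 40), (7, Rae, eng, 16), (7, Rae, x2, 38), (7, Rae, x3, 40), (7, Wes, eng, 16), (7, Wes, x2, 38), (7, Wes, x3, 40), (7, Zed, eng, 16), (7, Zed, x2, 38), (7, Zed, x3, 40)}.
Apply σ_{name ≠ Vic}; surviving tuples: {(19, Dee, p1, 29), (19, Dee, p3, 21), (19, Wes, p1, 29), (19, Wes, p3, 21), (24, Bo, cs, 2), (24, Bo, p3, 30), (24, Bo, p3, 34), (7, Quin, eng, 16), (7, Quin, x2, 38), (7, Quin, x3, 40), (7, Rae, eng, 16), (7, Rae, x2, 38), (7, Rae, x3, 40), (7, Wes, eng, 16), (7, Wes, x2, 38), (7, Wes, x3, 40), (7, Zed, eng, 16), (7, Zed, x2, 38), (7, Zed, x3, 40)}
π[mgr, pid, eid]: project onto (mgr, pid, eid) (11 duplicate(s) eliminated) → {(16, eng, 7), (2, cs, 24), (21, p3, 19), (29, p1, 19), (30, p3, 24), (34, p3, 24), (38, x2, 7), (40, x3, 7)}
Apply σ_{mgr ≠ 29}; surviving tuples: {(16, eng, 7), (2, cs, 24), (21, p3, 19), (30, p3, 24), (34, p3, 24), (38, x2, 7), (40, x3, 7)}
π[eid, pid]: project onto (eid, pid) (1 duplicate(s) eliminated) → {(19, p3), (24, cs), (24, p3), (7, eng), (7, x2), (7, x3)}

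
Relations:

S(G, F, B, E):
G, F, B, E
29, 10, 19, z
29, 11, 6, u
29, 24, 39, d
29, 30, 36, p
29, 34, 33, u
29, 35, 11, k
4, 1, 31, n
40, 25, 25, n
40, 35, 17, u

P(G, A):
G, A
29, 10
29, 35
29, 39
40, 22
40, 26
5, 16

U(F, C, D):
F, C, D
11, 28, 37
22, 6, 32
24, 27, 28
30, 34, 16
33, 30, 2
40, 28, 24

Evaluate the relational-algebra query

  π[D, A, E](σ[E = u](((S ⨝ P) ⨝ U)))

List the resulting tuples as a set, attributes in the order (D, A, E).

Natural join on G: {(29, 10, 19, z, 10), (29, 10, 19, z, 35), (29, 10, 19, z, 39), (29, 11, 6, u, 10), (29, 11, 6, u, 35), (29, 11, 6, u, 39), (29, 24, 39, d, 10), (29, 24, 39, d, 35), (29, 24, 39, d, 39), (29, 30, 36, p, 10), (29, 30, 36, p, 35), (29, 30, 36, p, 39), (29, 34, 33, u, 10), (29, 34, 33, u, 35), (29, 34, 33, u, 39), (29, 35, 11, k, 10), (29, 35, 11, k, 35), (29, 35, 11, k, 39), (40, 25, 25, n, 22), (40, 25, 25, n, 26), (40, 35, 17, u, 22), (40, 35, 17, u, 26)}
Natural join on F: {(29, 11, 6, u, 10, 28, 37), (29, 11, 6, u, 35, 28, 37), (29, 11, 6, u, 39, 28, 37), (29, 24, 39, d, 10, 27, 28), (29, 24, 39, d, 35, 27, 28), (29, 24, 39, d, 39, 27, 28), (29, 30, 36, p, 10, 34, 16), (29, 30, 36, p, 35, 34, 16), (29, 30, 36, p, 39, 34, 16)}
Filtering on E = u leaves {(29, 11, 6, u, 10, 28, 37), (29, 11, 6, u, 35, 28, 37), (29, 11, 6, u, 39, 28, 37)}.
Projecting to D, A, E: {(37, 10, u), (37, 35, u), (37, 39, u)}

{(37, 10, u), (37, 35, u), (37, 39, u)}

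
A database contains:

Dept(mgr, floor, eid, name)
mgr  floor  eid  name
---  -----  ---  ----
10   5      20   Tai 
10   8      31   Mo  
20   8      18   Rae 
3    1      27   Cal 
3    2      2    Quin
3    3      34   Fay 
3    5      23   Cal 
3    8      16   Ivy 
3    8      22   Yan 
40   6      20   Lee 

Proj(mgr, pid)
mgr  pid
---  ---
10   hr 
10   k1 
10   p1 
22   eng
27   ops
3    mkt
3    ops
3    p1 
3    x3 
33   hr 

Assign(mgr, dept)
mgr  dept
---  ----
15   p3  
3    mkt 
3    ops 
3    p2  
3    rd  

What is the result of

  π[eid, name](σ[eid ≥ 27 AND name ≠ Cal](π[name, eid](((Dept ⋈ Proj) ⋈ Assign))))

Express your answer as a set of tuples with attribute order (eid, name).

Joining Dept and Proj on mgr yields {(10, 5, 20, Tai, hr), (10, 5, 20, Tai, k1), (10, 5, 20, Tai, p1), (10, 8, 31, Mo, hr), (10, 8, 31, Mo, k1), (10, 8, 31, Mo, p1), (3, 1, 27, Cal, mkt), (3, 1, 27, Cal, ops), (3, 1, 27, Cal, p1), (3, 1, 27, Cal, x3), (3, 2, 2, Quin, mkt), (3, 2, 2, Quin, ops), (3, 2, 2, Quin, p1), (3, 2, 2, Quin, x3), (3, 3, 34, Fay, mkt), (3, 3, 34, Fay, ops), (3, 3, 34, Fay, p1), (3, 3, 34, Fay, x3), (3, 5, 23, Cal, mkt), (3, 5, 23, Cal, ops), (3, 5, 23, Cal, p1), (3, 5, 23, Cal, x3), (3, 8, 16, Ivy, mkt), (3, 8, 16, Ivy, ops), (3, 8, 16, Ivy, p1), (3, 8, 16, Ivy, x3), (3, 8, 22, Yan, mkt), (3, 8, 22, Yan, ops), (3, 8, 22, Yan, p1), (3, 8, 22, Yan, x3)}.
Joining (Dept ⋈ Proj) and Assign on mgr yields {(3, 1, 27, Cal, mkt, mkt), (3, 1, 27, Cal, mkt, ops), (3, 1, 27, Cal, mkt, p2), (3, 1, 27, Cal, mkt, rd), (3, 1, 27, Cal, ops, mkt), (3, 1, 27, Cal, ops, ops), (3, 1, 27, Cal, ops, p2), (3, 1, 27, Cal, ops, rd), (3, 1, 27, Cal, p1, mkt), (3, 1, 27, Cal, p1, ops), (3, 1, 27, Cal, p1, p2), (3, 1, 27, Cal, p1, rd), (3, 1, 27, Cal, x3, mkt), (3, 1, 27, Cal, x3, ops), (3, 1, 27, Cal, x3, p2), (3, 1, 27, Cal, x3, rd), (3, 2, 2, Quin, mkt, mkt), (3, 2, 2, Quin, mkt, ops), (3, 2, 2, Quin, mkt, p2), (3, 2, 2, Quin, mkt, rd), (3, 2, 2, Quin, ops, mkt), (3, 2, 2, Quin, ops, ops), (3, 2, 2, Quin, ops, p2), (3, 2, 2, Quin, ops, rd), (3, 2, 2, Quin, p1, mkt), (3, 2, 2, Quin, p1, ops), (3, 2, 2, Quin, p1, p2), (3, 2, 2, Quin, p1, rd), (3, 2, 2, Quin, x3, mkt), (3, 2, 2, Quin, x3, ops), (3, 2, 2, Quin, x3, p2), (3, 2, 2, Quin, x3, rd), (3, 3, 34, Fay, mkt, mkt), (3, 3, 34, Fay, mkt, ops), (3, 3, 34, Fay, mkt, p2), (3, 3, 34, Fay, mkt, rd), (3, 3, 34, Fay, ops, mkt), (3, 3, 34, Fay, ops, ops), (3, 3, 34, Fay, ops, p2), (3, 3, 34, Fay, ops, rd), (3, 3, 34, Fay, p1, mkt), (3, 3, 34, Fay, p1, ops), (3, 3, 34, Fay, p1, p2), (3, 3, 34, Fay, p1, rd), (3, 3, 34, Fay, x3, mkt), (3, 3, 34, Fay, x3, ops), (3, 3, 34, Fay, x3, p2), (3, 3, 34, Fay, x3, rd), (3, 5, 23, Cal, mkt, mkt), (3, 5, 23, Cal, mkt, ops), (3, 5, 23, Cal, mkt, p2), (3, 5, 23, Cal, mkt, rd), (3, 5, 23, Cal, ops, mkt), (3, 5, 23, Cal, ops, ops), (3, 5, 23, Cal, ops, p2), (3, 5, 23, Cal, ops, rd), (3, 5, 23, Cal, p1, mkt), (3, 5, 23, Cal, p1, ops), (3, 5, 23, Cal, p1, p2), (3, 5, 23, Cal, p1, rd), (3, 5, 23, Cal, x3, mkt), (3, 5, 23, Cal, x3, ops), (3, 5, 23, Cal, x3, p2), (3, 5, 23, Cal, x3, rd), (3, 8, 16, Ivy, mkt, mkt), (3, 8, 16, Ivy, mkt, ops), (3, 8, 16, Ivy, mkt, p2), (3, 8, 16, Ivy, mkt, rd), (3, 8, 16, Ivy, ops, mkt), (3, 8, 16, Ivy, ops, ops), (3, 8, 16, Ivy, ops, p2), (3, 8, 16, Ivy, ops, rd), (3, 8, 16, Ivy, p1, mkt), (3, 8, 16, Ivy, p1, ops), (3, 8, 16, Ivy, p1, p2), (3, 8, 16, Ivy, p1, rd), (3, 8, 16, Ivy, x3, mkt), (3, 8, 16, Ivy, x3, ops), (3, 8, 16, Ivy, x3, p2), (3, 8, 16, Ivy, x3, rd), (3, 8, 22, Yan, mkt, mkt), (3, 8, 22, Yan, mkt, ops), (3, 8, 22, Yan, mkt, p2), (3, 8, 22, Yan, mkt, rd), (3, 8, 22, Yan, ops, mkt), (3, 8, 22, Yan, ops, ops), (3, 8, 22, Yan, ops, p2), (3, 8, 22, Yan, ops, rd), (3, 8, 22, Yan, p1, mkt), (3, 8, 22, Yan, p1, ops), (3, 8, 22, Yan, p1, p2), (3, 8, 22, Yan, p1, rd), (3, 8, 22, Yan, x3, mkt), (3, 8, 22, Yan, x3, ops), (3, 8, 22, Yan, x3, p2), (3, 8, 22, Yan, x3, rd)}.
π[name, eid]: project onto (name, eid) (90 duplicate(s) eliminated) → {(Cal, 23), (Cal, 27), (Fay, 34), (Ivy, 16), (Quin, 2), (Yan, 22)}
Apply σ_{eid ≥ 27 AND name ≠ Cal}; surviving tuples: {(Fay, 34)}
π[eid, name]: project onto (eid, name) → {(34, Fay)}

{(34, Fay)}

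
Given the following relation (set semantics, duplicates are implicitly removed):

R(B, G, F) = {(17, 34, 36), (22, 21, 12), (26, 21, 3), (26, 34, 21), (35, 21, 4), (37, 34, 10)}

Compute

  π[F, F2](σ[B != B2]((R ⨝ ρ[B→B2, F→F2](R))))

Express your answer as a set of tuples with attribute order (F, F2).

{(10, 21), (10, 36), (12, 3), (12, 4), (21, 10), (21, 36), (3, 12), (3, 4), (36, 10), (36, 21), (4, 12), (4, 3)}

ρ[B→B2, F→F2]: schema becomes (B2, G, F2); tuples unchanged.
R ⋈ ρ[B→B2, F→F2](R) (natural join on G): {(17, 34, 36, 17, 36), (17, 34, 36, 26, 21), (17, 34, 36, 37, 10), (22, 21, 12, 22, 12), (22, 21, 12, 26, 3), (22, 21, 12, 35, 4), (26, 21, 3, 22, 12), (26, 21, 3, 26, 3), (26, 21, 3, 35, 4), (26, 34, 21, 17, 36), (26, 34, 21, 26, 21), (26, 34, 21, 37, 10), (35, 21, 4, 22, 12), (35, 21, 4, 26, 3), (35, 21, 4, 35, 4), (37, 34, 10, 17, 36), (37, 34, 10, 26, 21), (37, 34, 10, 37, 10)}
σ[B != B2]: keep tuples satisfying B != B2 → {(17, 34, 36, 26, 21), (17, 34, 36, 37, 10), (22, 21, 12, 26, 3), (22, 21, 12, 35, 4), (26, 21, 3, 22, 12), (26, 21, 3, 35, 4), (26, 34, 21, 17, 36), (26, 34, 21, 37, 10), (35, 21, 4, 22, 12), (35, 21, 4, 26, 3), (37, 34, 10, 17, 36), (37, 34, 10, 26, 21)}
π[F, F2]: project onto (F, F2) → {(10, 21), (10, 36), (12, 3), (12, 4), (21, 10), (21, 36), (3, 12), (3, 4), (36, 10), (36, 21), (4, 12), (4, 3)}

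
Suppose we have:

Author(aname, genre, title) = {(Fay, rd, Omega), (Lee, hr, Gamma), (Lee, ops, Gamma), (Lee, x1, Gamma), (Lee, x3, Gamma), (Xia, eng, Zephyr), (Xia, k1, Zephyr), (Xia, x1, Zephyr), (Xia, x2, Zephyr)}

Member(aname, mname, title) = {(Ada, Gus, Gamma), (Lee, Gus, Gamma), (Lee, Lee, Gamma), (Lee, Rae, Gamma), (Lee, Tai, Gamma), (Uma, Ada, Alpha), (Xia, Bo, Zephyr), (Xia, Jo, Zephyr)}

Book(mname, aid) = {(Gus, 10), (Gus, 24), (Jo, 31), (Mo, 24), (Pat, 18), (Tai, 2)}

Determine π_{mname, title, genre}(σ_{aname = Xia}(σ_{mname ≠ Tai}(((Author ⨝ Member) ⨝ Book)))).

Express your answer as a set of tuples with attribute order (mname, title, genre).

{(Jo, Zephyr, eng), (Jo, Zephyr, k1), (Jo, Zephyr, x1), (Jo, Zephyr, x2)}

Author ⋈ Member (natural join on aname, title): {(Lee, hr, Gamma, Gus), (Lee, hr, Gamma, Lee), (Lee, hr, Gamma, Rae), (Lee, hr, Gamma, Tai), (Lee, ops, Gamma, Gus), (Lee, ops, Gamma, Lee), (Lee, ops, Gamma, Rae), (Lee, ops, Gamma, Tai), (Lee, x1, Gamma, Gus), (Lee, x1, Gamma, Lee), (Lee, x1, Gamma, Rae), (Lee, x1, Gamma, Tai), (Lee, x3, Gamma, Gus), (Lee, x3, Gamma, Lee), (Lee, x3, Gamma, Rae), (Lee, x3, Gamma, Tai), (Xia, eng, Zephyr, Bo), (Xia, eng, Zephyr, Jo), (Xia, k1, Zephyr, Bo), (Xia, k1, Zephyr, Jo), (Xia, x1, Zephyr, Bo), (Xia, x1, Zephyr, Jo), (Xia, x2, Zephyr, Bo), (Xia, x2, Zephyr, Jo)}
(Author ⨝ Member) ⋈ Book (natural join on mname): {(Lee, hr, Gamma, Gus, 10), (Lee, hr, Gamma, Gus, 24), (Lee, hr, Gamma, Tai, 2), (Lee, ops, Gamma, Gus, 10), (Lee, ops, Gamma, Gus, 24), (Lee, ops, Gamma, Tai, 2), (Lee, x1, Gamma, Gus, 10), (Lee, x1, Gamma, Gus, 24), (Lee, x1, Gamma, Tai, 2), (Lee, x3, Gamma, Gus, 10), (Lee, x3, Gamma, Gus, 24), (Lee, x3, Gamma, Tai, 2), (Xia, eng, Zephyr, Jo, 31), (Xia, k1, Zephyr, Jo, 31), (Xia, x1, Zephyr, Jo, 31), (Xia, x2, Zephyr, Jo, 31)}
Apply σ_{mname ≠ Tai}; surviving tuples: {(Lee, hr, Gamma, Gus, 10), (Lee, hr, Gamma, Gus, 24), (Lee, ops, Gamma, Gus, 10), (Lee, ops, Gamma, Gus, 24), (Lee, x1, Gamma, Gus, 10), (Lee, x1, Gamma, Gus, 24), (Lee, x3, Gamma, Gus, 10), (Lee, x3, Gamma, Gus, 24), (Xia, eng, Zephyr, Jo, 31), (Xia, k1, Zephyr, Jo, 31), (Xia, x1, Zephyr, Jo, 31), (Xia, x2, Zephyr, Jo, 31)}
Apply σ_{aname = Xia}; surviving tuples: {(Xia, eng, Zephyr, Jo, 31), (Xia, k1, Zephyr, Jo, 31), (Xia, x1, Zephyr, Jo, 31), (Xia, x2, Zephyr, Jo, 31)}
Projecting to mname, title, genre: {(Jo, Zephyr, eng), (Jo, Zephyr, k1), (Jo, Zephyr, x1), (Jo, Zephyr, x2)}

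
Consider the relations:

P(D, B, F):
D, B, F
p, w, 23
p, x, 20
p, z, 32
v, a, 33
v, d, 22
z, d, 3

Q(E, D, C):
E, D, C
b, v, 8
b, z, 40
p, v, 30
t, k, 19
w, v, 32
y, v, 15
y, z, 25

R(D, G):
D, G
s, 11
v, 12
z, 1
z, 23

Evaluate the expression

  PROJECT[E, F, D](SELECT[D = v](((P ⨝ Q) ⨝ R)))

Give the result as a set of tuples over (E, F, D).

{(b, 22, v), (b, 33, v), (p, 22, v), (p, 33, v), (w, 22, v), (w, 33, v), (y, 22, v), (y, 33, v)}

Joining P and Q on D yields {(v, a, 33, b, 8), (v, a, 33, p, 30), (v, a, 33, w, 32), (v, a, 33, y, 15), (v, d, 22, b, 8), (v, d, 22, p, 30), (v, d, 22, w, 32), (v, d, 22, y, 15), (z, d, 3, b, 40), (z, d, 3, y, 25)}.
Joining (P ⨝ Q) and R on D yields {(v, a, 33, b, 8, 12), (v, a, 33, p, 30, 12), (v, a, 33, w, 32, 12), (v, a, 33, y, 15, 12), (v, d, 22, b, 8, 12), (v, d, 22, p, 30, 12), (v, d, 22, w, 32, 12), (v, d, 22, y, 15, 12), (z, d, 3, b, 40, 1), (z, d, 3, b, 40, 23), (z, d, 3, y, 25, 1), (z, d, 3, y, 25, 23)}.
Apply σ_{D = v}; surviving tuples: {(v, a, 33, b, 8, 12), (v, a, 33, p, 30, 12), (v, a, 33, w, 32, 12), (v, a, 33, y, 15, 12), (v, d, 22, b, 8, 12), (v, d, 22, p, 30, 12), (v, d, 22, w, 32, 12), (v, d, 22, y, 15, 12)}
π[E, F, D]: project onto (E, F, D) → {(b, 22, v), (b, 33, v), (p, 22, v), (p, 33, v), (w, 22, v), (w, 33, v), (y, 22, v), (y, 33, v)}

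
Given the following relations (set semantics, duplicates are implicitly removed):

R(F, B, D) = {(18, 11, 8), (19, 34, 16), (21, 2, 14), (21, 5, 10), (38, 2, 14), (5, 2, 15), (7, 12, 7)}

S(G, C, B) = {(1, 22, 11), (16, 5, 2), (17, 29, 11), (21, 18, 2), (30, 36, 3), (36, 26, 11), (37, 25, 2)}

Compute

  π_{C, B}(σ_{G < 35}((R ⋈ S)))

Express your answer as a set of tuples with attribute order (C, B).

{(18, 2), (22, 11), (29, 11), (5, 2)}

Joining R and S on B yields {(18, 11, 8, 1, 22), (18, 11, 8, 17, 29), (18, 11, 8, 36, 26), (21, 2, 14, 16, 5), (21, 2, 14, 21, 18), (21, 2, 14, 37, 25), (38, 2, 14, 16, 5), (38, 2, 14, 21, 18), (38, 2, 14, 37, 25), (5, 2, 15, 16, 5), (5, 2, 15, 21, 18), (5, 2, 15, 37, 25)}.
σ[G < 35]: keep tuples satisfying G < 35 → {(18, 11, 8, 1, 22), (18, 11, 8, 17, 29), (21, 2, 14, 16, 5), (21, 2, 14, 21, 18), (38, 2, 14, 16, 5), (38, 2, 14, 21, 18), (5, 2, 15, 16, 5), (5, 2, 15, 21, 18)}
π_{C, B} gives {(18, 2), (22, 11), (29, 11), (5, 2)} (4 duplicate(s) eliminated).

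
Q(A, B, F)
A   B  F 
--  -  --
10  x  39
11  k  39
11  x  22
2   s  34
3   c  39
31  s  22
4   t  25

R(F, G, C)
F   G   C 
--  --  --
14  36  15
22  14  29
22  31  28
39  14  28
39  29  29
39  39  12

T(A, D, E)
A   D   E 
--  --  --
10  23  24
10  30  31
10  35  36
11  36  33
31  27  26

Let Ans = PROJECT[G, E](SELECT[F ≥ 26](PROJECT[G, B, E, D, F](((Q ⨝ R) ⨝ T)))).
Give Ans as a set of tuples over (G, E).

{(14, 24), (14, 31), (14, 33), (14, 36), (29, 24), (29, 31), (29, 33), (29, 36), (39, 24), (39, 31), (39, 33), (39, 36)}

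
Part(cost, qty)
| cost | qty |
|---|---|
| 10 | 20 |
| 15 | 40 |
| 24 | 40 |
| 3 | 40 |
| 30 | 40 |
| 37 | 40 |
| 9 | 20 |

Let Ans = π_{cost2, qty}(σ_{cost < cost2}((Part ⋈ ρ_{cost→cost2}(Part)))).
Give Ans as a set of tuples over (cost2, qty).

ρ[cost→cost2]: schema becomes (cost2, qty); tuples unchanged.
Natural join on qty: {(10, 20, 10), (10, 20, 9), (15, 40, 15), (15, 40, 24), (15, 40, 3), (15, 40, 30), (15, 40, 37), (24, 40, 15), (24, 40, 24), (24, 40, 3), (24, 40, 30), (24, 40, 37), (3, 40, 15), (3, 40, 24), (3, 40, 3), (3, 40, 30), (3, 40, 37), (30, 40, 15), (30, 40, 24), (30, 40, 3), (30, 40, 30), (30, 40, 37), (37, 40, 15), (37, 40, 24), (37, 40, 3), (37, 40, 30), (37, 40, 37), (9, 20, 10), (9, 20, 9)}
Apply σ_{cost < cost2}; surviving tuples: {(15, 40, 24), (15, 40, 30), (15, 40, 37), (24, 40, 30), (24, 40, 37), (3, 40, 15), (3, 40, 24), (3, 40, 30), (3, 40, 37), (30, 40, 37), (9, 20, 10)}
π_{cost2, qty} gives {(10, 20), (15, 40), (24, 40), (30, 40), (37, 40)} (6 duplicate(s) eliminated).

{(10, 20), (15, 40), (24, 40), (30, 40), (37, 40)}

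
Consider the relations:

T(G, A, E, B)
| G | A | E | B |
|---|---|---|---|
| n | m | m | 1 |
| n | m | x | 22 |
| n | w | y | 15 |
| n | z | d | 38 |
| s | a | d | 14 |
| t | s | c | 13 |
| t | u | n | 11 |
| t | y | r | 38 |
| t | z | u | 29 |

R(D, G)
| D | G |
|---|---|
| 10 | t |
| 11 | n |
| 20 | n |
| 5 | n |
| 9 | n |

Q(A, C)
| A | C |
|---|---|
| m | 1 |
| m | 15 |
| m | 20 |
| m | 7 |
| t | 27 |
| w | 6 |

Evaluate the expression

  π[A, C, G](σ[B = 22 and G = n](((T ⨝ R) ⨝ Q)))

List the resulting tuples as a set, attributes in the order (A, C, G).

{(m, 1, n), (m, 15, n), (m, 20, n), (m, 7, n)}

Joining T and R on G yields {(n, m, m, 1, 11), (n, m, m, 1, 20), (n, m, m, 1, 5), (n, m, m, 1, 9), (n, m, x, 22, 11), (n, m, x, 22, 20), (n, m, x, 22, 5), (n, m, x, 22, 9), (n, w, y, 15, 11), (n, w, y, 15, 20), (n, w, y, 15, 5), (n, w, y, 15, 9), (n, z, d, 38, 11), (n, z, d, 38, 20), (n, z, d, 38, 5), (n, z, d, 38, 9), (t, s, c, 13, 10), (t, u, n, 11, 10), (t, y, r, 38, 10), (t, z, u, 29, 10)}.
Joining (T ⨝ R) and Q on A yields {(n, m, m, 1, 11, 1), (n, m, m, 1, 11, 15), (n, m, m, 1, 11, 20), (n, m, m, 1, 11, 7), (n, m, m, 1, 20, 1), (n, m, m, 1, 20, 15), (n, m, m, 1, 20, 20), (n, m, m, 1, 20, 7), (n, m, m, 1, 5, 1), (n, m, m, 1, 5, 15), (n, m, m, 1, 5, 20), (n, m, m, 1, 5, 7), (n, m, m, 1, 9, 1), (n, m, m, 1, 9, 15), (n, m, m, 1, 9, 20), (n, m, m, 1, 9, 7), (n, m, x, 22, 11, 1), (n, m, x, 22, 11, 15), (n, m, x, 22, 11, 20), (n, m, x, 22, 11, 7), (n, m, x, 22, 20, 1), (n, m, x, 22, 20, 15), (n, m, x, 22, 20, 20), (n, m, x, 22, 20, 7), (n, m, x, 22, 5, 1), (n, m, x, 22, 5, 15), (n, m, x, 22, 5, 20), (n, m, x, 22, 5, 7), (n, m, x, 22, 9, 1), (n, m, x, 22, 9, 15), (n, m, x, 22, 9, 20), (n, m, x, 22, 9, 7), (n, w, y, 15, 11, 6), (n, w, y, 15, 20, 6), (n, w, y, 15, 5, 6), (n, w, y, 15, 9, 6)}.
Filtering on B = 22 and G = n leaves {(n, m, x, 22, 11, 1), (n, m, x, 22, 11, 15), (n, m, x, 22, 11, 20), (n, m, x, 22, 11, 7), (n, m, x, 22, 20, 1), (n, m, x, 22, 20, 15), (n, m, x, 22, 20, 20), (n, m, x, 22, 20, 7), (n, m, x, 22, 5, 1), (n, m, x, 22, 5, 15), (n, m, x, 22, 5, 20), (n, m, x, 22, 5, 7), (n, m, x, 22, 9, 1), (n, m, x, 22, 9, 15), (n, m, x, 22, 9, 20), (n, m, x, 22, 9, 7)}.
Projecting to A, C, G (12 duplicate(s) eliminated): {(m, 1, n), (m, 15, n), (m, 20, n), (m, 7, n)}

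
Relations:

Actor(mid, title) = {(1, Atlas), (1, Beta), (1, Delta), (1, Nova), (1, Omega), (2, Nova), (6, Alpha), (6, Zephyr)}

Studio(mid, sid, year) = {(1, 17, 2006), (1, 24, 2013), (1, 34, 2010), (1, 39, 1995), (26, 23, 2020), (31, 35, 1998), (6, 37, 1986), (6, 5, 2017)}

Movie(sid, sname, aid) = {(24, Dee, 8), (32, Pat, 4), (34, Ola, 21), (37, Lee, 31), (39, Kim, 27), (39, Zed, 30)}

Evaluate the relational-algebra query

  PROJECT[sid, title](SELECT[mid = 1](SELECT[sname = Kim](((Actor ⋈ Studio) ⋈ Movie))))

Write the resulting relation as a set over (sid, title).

{(39, Atlas), (39, Beta), (39, Delta), (39, Nova), (39, Omega)}

Joining Actor and Studio on mid yields {(1, Atlas, 17, 2006), (1, Atlas, 24, 2013), (1, Atlas, 34, 2010), (1, Atlas, 39, 1995), (1, Beta, 17, 2006), (1, Beta, 24, 2013), (1, Beta, 34, 2010), (1, Beta, 39, 1995), (1, Delta, 17, 2006), (1, Delta, 24, 2013), (1, Delta, 34, 2010), (1, Delta, 39, 1995), (1, Nova, 17, 2006), (1, Nova, 24, 2013), (1, Nova, 34, 2010), (1, Nova, 39, 1995), (1, Omega, 17, 2006), (1, Omega, 24, 2013), (1, Omega, 34, 2010), (1, Omega, 39, 1995), (6, Alpha, 37, 1986), (6, Alpha, 5, 2017), (6, Zephyr, 37, 1986), (6, Zephyr, 5, 2017)}.
Joining (Actor ⋈ Studio) and Movie on sid yields {(1, Atlas, 24, 2013, Dee, 8), (1, Atlas, 34, 2010, Ola, 21), (1, Atlas, 39, 1995, Kim, 27), (1, Atlas, 39, 1995, Zed, 30), (1, Beta, 24, 2013, Dee, 8), (1, Beta, 34, 2010, Ola, 21), (1, Beta, 39, 1995, Kim, 27), (1, Beta, 39, 1995, Zed, 30), (1, Delta, 24, 2013, Dee, 8), (1, Delta, 34, 2010, Ola, 21), (1, Delta, 39, 1995, Kim, 27), (1, Delta, 39, 1995, Zed, 30), (1, Nova, 24, 2013, Dee, 8), (1, Nova, 34, 2010, Ola, 21), (1, Nova, 39, 1995, Kim, 27), (1, Nova, 39, 1995, Zed, 30), (1, Omega, 24, 2013, Dee, 8), (1, Omega, 34, 2010, Ola, 21), (1, Omega, 39, 1995, Kim, 27), (1, Omega, 39, 1995, Zed, 30), (6, Alpha, 37, 1986, Lee, 31), (6, Zephyr, 37, 1986, Lee, 31)}.
Apply σ_{sname = Kim}; surviving tuples: {(1, Atlas, 39, 1995, Kim, 27), (1, Beta, 39, 1995, Kim, 27), (1, Delta, 39, 1995, Kim, 27), (1, Nova, 39, 1995, Kim, 27), (1, Omega, 39, 1995, Kim, 27)}
Apply σ_{mid = 1}; surviving tuples: {(1, Atlas, 39, 1995, Kim, 27), (1, Beta, 39, 1995, Kim, 27), (1, Delta, 39, 1995, Kim, 27), (1, Nova, 39, 1995, Kim, 27), (1, Omega, 39, 1995, Kim, 27)}
Keep only column(s) sid, title: {(39, Atlas), (39, Beta), (39, Delta), (39, Nova), (39, Omega)}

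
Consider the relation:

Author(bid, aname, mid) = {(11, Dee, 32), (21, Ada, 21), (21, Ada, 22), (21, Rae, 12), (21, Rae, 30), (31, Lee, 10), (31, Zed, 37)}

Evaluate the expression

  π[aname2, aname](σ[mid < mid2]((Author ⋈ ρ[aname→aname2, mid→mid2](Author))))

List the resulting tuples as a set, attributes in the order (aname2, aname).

{(Ada, Ada), (Ada, Rae), (Rae, Ada), (Rae, Rae), (Zed, Lee)}

ρ[aname→aname2, mid→mid2]: schema becomes (bid, aname2, mid2); tuples unchanged.
Natural join on bid: {(11, Dee, 32, Dee, 32), (21, Ada, 21, Ada, 21), (21, Ada, 21, Ada, 22), (21, Ada, 21, Rae, 12), (21, Ada, 21, Rae, 30), (21, Ada, 22, Ada, 21), (21, Ada, 22, Ada, 22), (21, Ada, 22, Rae, 12), (21, Ada, 22, Rae, 30), (21, Rae, 12, Ada, 21), (21, Rae, 12, Ada, 22), (21, Rae, 12, Rae, 12), (21, Rae, 12, Rae, 30), (21, Rae, 30, Ada, 21), (21, Rae, 30, Ada, 22), (21, Rae, 30, Rae, 12), (21, Rae, 30, Rae, 30), (31, Lee, 10, Lee, 10), (31, Lee, 10, Zed, 37), (31, Zed, 37, Lee, 10), (31, Zed, 37, Zed, 37)}
σ[mid < mid2]: keep tuples satisfying mid < mid2 → {(21, Ada, 21, Ada, 22), (21, Ada, 21, Rae, 30), (21, Ada, 22, Rae, 30), (21, Rae, 12, Ada, 21), (21, Rae, 12, Ada, 22), (21, Rae, 12, Rae, 30), (31, Lee, 10, Zed, 37)}
Projecting to aname2, aname (2 duplicate(s) eliminated): {(Ada, Ada), (Ada, Rae), (Rae, Ada), (Rae, Rae), (Zed, Lee)}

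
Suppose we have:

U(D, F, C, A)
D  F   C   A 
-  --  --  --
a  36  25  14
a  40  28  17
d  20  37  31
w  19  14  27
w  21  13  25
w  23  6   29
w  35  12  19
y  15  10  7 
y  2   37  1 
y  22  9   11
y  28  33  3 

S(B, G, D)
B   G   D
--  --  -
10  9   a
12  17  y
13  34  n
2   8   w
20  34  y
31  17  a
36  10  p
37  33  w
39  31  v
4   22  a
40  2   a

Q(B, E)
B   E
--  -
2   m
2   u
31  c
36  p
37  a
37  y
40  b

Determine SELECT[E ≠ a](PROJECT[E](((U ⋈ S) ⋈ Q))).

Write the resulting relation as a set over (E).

{b, c, m, u, y}

Joining U and S on D yields {(a, 36, 25, 14, 10, 9), (a, 36, 25, 14, 31, 17), (a, 36, 25, 14, 4, 22), (a, 36, 25, 14, 40, 2), (a, 40, 28, 17, 10, 9), (a, 40, 28, 17, 31, 17), (a, 40, 28, 17, 4, 22), (a, 40, 28, 17, 40, 2), (w, 19, 14, 27, 2, 8), (w, 19, 14, 27, 37, 33), (w, 21, 13, 25, 2, 8), (w, 21, 13, 25, 37, 33), (w, 23, 6, 29, 2, 8), (w, 23, 6, 29, 37, 33), (w, 35, 12, 19, 2, 8), (w, 35, 12, 19, 37, 33), (y, 15, 10, 7, 12, 17), (y, 15, 10, 7, 20, 34), (y, 2, 37, 1, 12, 17), (y, 2, 37, 1, 20, 34), (y, 22, 9, 11, 12, 17), (y, 22, 9, 11, 20, 34), (y, 28, 33, 3, 12, 17), (y, 28, 33, 3, 20, 34)}.
Joining (U ⋈ S) and Q on B yields {(a, 36, 25, 14, 31, 17, c), (a, 36, 25, 14, 40, 2, b), (a, 40, 28, 17, 31, 17, c), (a, 40, 28, 17, 40, 2, b), (w, 19, 14, 27, 2, 8, m), (w, 19, 14, 27, 2, 8, u), (w, 19, 14, 27, 37, 33, a), (w, 19, 14, 27, 37, 33, y), (w, 21, 13, 25, 2, 8, m), (w, 21, 13, 25, 2, 8, u), (w, 21, 13, 25, 37, 33, a), (w, 21, 13, 25, 37, 33, y), (w, 23, 6, 29, 2, 8, m), (w, 23, 6, 29, 2, 8, u), (w, 23, 6, 29, 37, 33, a), (w, 23, 6, 29, 37, 33, y), (w, 35, 12, 19, 2, 8, m), (w, 35, 12, 19, 2, 8, u), (w, 35, 12, 19, 37, 33, a), (w, 35, 12, 19, 37, 33, y)}.
Keep only column(s) E (14 duplicate(s) eliminated): {a, b, c, m, u, y}
σ[E ≠ a]: keep tuples satisfying E ≠ a → {b, c, m, u, y}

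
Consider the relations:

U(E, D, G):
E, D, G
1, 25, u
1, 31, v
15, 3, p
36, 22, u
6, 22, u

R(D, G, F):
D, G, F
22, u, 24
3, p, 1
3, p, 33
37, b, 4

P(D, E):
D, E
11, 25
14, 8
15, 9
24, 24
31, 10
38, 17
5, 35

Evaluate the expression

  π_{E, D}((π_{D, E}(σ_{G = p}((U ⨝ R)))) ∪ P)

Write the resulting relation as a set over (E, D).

U ⋈ R (natural join on D, G): {(15, 3, p, 1), (15, 3, p, 33), (36, 22, u, 24), (6, 22, u, 24)}
Apply σ_{G = p}; surviving tuples: {(15, 3, p, 1), (15, 3, p, 33)}
π_{D, E} gives {(3, 15)} (1 duplicate(s) eliminated).
Union: {(3, 15)} with {(11, 25), (14, 8), (15, 9), (24, 24), (31, 10), (38, 17), (5, 35)} → {(11, 25), (14, 8), (15, 9), (24, 24), (3, 15), (31, 10), (38, 17), (5, 35)}
π_{E, D} gives {(10, 31), (15, 3), (17, 38), (24, 24), (25, 11), (35, 5), (8, 14), (9, 15)}.

{(10, 31), (15, 3), (17, 38), (24, 24), (25, 11), (35, 5), (8, 14), (9, 15)}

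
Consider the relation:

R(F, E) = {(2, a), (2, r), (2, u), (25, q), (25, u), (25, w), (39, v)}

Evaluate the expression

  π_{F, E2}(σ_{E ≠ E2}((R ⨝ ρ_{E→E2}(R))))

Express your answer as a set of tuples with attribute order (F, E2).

{(2, a), (2, r), (2, u), (25, q), (25, u), (25, w)}

ρ[E→E2]: schema becomes (F, E2); tuples unchanged.
R ⋈ ρ_{E→E2}(R) (natural join on F): {(2, a, a), (2, a, r), (2, a, u), (2, r, a), (2, r, r), (2, r, u), (2, u, a), (2, u, r), (2, u, u), (25, q, q), (25, q, u), (25, q, w), (25, u, q), (25, u, u), (25, u, w), (25, w, q), (25, w, u), (25, w, w), (39, v, v)}
Apply σ_{E ≠ E2}; surviving tuples: {(2, a, r), (2, a, u), (2, r, a), (2, r, u), (2, u, a), (2, u, r), (25, q, u), (25, q, w), (25, u, q), (25, u, w), (25, w, q), (25, w, u)}
Projecting to F, E2 (6 duplicate(s) eliminated): {(2, a), (2, r), (2, u), (25, q), (25, u), (25, w)}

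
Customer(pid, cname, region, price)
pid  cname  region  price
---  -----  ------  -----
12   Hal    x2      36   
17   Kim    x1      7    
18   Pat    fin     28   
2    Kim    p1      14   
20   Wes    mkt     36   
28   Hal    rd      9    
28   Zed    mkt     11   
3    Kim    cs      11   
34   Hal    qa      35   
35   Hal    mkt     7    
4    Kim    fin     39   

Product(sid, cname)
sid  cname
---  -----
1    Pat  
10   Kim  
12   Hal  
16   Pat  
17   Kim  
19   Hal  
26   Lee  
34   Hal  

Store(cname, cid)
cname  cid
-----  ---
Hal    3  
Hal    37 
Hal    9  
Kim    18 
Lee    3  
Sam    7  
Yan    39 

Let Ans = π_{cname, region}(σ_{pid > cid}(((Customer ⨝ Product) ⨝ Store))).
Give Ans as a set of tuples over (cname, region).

Joining Customer and Product on cname yields {(12, Hal, x2, 36, 12), (12, Hal, x2, 36, 19), (12, Hal, x2, 36, 34), (17, Kim, x1, 7, 10), (17, Kim, x1, 7, 17), (18, Pat, fin, 28, 1), (18, Pat, fin, 28, 16), (2, Kim, p1, 14, 10), (2, Kim, p1, 14, 17), (28, Hal, rd, 9, 12), (28, Hal, rd, 9, 19), (28, Hal, rd, 9, 34), (3, Kim, cs, 11, 10), (3, Kim, cs, 11, 17), (34, Hal, qa, 35, 12), (34, Hal, qa, 35, 19), (34, Hal, qa, 35, 34), (35, Hal, mkt, 7, 12), (35, Hal, mkt, 7, 19), (35, Hal, mkt, 7, 34), (4, Kim, fin, 39, 10), (4, Kim, fin, 39, 17)}.
Joining (Customer ⨝ Product) and Store on cname yields {(12, Hal, x2, 36, 12, 3), (12, Hal, x2, 36, 12, 37), (12, Hal, x2, 36, 12, 9), (12, Hal, x2, 36, 19, 3), (12, Hal, x2, 36, 19, 37), (12, Hal, x2, 36, 19, 9), (12, Hal, x2, 36, 34, 3), (12, Hal, x2, 36, 34, 37), (12, Hal, x2, 36, 34, 9), (17, Kim, x1, 7, 10, 18), (17, Kim, x1, 7, 17, 18), (2, Kim, p1, 14, 10, 18), (2, Kim, p1, 14, 17, 18), (28, Hal, rd, 9, 12, 3), (28, Hal, rd, 9, 12, 37), (28, Hal, rd, 9, 12, 9), (28, Hal, rd, 9, 19, 3), (28, Hal, rd, 9, 19, 37), (28, Hal, rd, 9, 19, 9), (28, Hal, rd, 9, 34, 3), (28, Hal, rd, 9, 34, 37), (28, Hal, rd, 9, 34, 9), (3, Kim, cs, 11, 10, 18), (3, Kim, cs, 11, 17, 18), (34, Hal, qa, 35, 12, 3), (34, Hal, qa, 35, 12, 37), (34, Hal, qa, 35, 12, 9), (34, Hal, qa, 35, 19, 3), (34, Hal, qa, 35, 19, 37), (34, Hal, qa, 35, 19, 9), (34, Hal, qa, 35, 34, 3), (34, Hal, qa, 35, 34, 37), (34, Hal, qa, 35, 34, 9), (35, Hal, mkt, 7, 12, 3), (35, Hal, mkt, 7, 12, 37), (35, Hal, mkt, 7, 12, 9), (35, Hal, mkt, 7, 19, 3), (35, Hal, mkt, 7, 19, 37), (35, Hal, mkt, 7, 19, 9), (35, Hal, mkt, 7, 34, 3), (35, Hal, mkt, 7, 34, 37), (35, Hal, mkt, 7, 34, 9), (4, Kim, fin, 39, 10, 18), (4, Kim, fin, 39, 17, 18)}.
σ[pid > cid]: keep tuples satisfying pid > cid → {(12, Hal, x2, 36, 12, 3), (12, Hal, x2, 36, 12, 9), (12, Hal, x2, 36, 19, 3), (12, Hal, x2, 36, 19, 9), (12, Hal, x2, 36, 34, 3), (12, Hal, x2, 36, 34, 9), (28, Hal, rd, 9, 12, 3), (28, Hal, rd, 9, 12, 9), (28, Hal, rd, 9, 19, 3), (28, Hal, rd, 9, 19, 9), (28, Hal, rd, 9, 34, 3), (28, Hal, rd, 9, 34, 9), (34, Hal, qa, 35, 12, 3), (34, Hal, qa, 35, 12, 9), (34, Hal, qa, 35, 19, 3), (34, Hal, qa, 35, 19, 9), (34, Hal, qa, 35, 34, 3), (34, Hal, qa, 35, 34, 9), (35, Hal, mkt, 7, 12, 3), (35, Hal, mkt, 7, 12, 9), (35, Hal, mkt, 7, 19, 3), (35, Hal, mkt, 7, 19, 9), (35, Hal, mkt, 7, 34, 3), (35, Hal, mkt, 7, 34, 9)}
π_{cname, region} gives {(Hal, mkt), (Hal, qa), (Hal, rd), (Hal, x2)} (20 duplicate(s) eliminated).

{(Hal, mkt), (Hal, qa), (Hal, rd), (Hal, x2)}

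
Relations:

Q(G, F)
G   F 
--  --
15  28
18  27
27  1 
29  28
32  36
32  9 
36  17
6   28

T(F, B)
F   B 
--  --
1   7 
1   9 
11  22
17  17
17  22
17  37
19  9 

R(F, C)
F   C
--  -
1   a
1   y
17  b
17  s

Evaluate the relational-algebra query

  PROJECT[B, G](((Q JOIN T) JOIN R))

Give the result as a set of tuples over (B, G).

{(17, 36), (22, 36), (37, 36), (7, 27), (9, 27)}

Natural join on F: {(27, 1, 7), (27, 1, 9), (36, 17, 17), (36, 17, 22), (36, 17, 37)}
Natural join on F: {(27, 1, 7, a), (27, 1, 7, y), (27, 1, 9, a), (27, 1, 9, y), (36, 17, 17, b), (36, 17, 17, s), (36, 17, 22, b), (36, 17, 22, s), (36, 17, 37, b), (36, 17, 37, s)}
π[B, G]: project onto (B, G) (5 duplicate(s) eliminated) → {(17, 36), (22, 36), (37, 36), (7, 27), (9, 27)}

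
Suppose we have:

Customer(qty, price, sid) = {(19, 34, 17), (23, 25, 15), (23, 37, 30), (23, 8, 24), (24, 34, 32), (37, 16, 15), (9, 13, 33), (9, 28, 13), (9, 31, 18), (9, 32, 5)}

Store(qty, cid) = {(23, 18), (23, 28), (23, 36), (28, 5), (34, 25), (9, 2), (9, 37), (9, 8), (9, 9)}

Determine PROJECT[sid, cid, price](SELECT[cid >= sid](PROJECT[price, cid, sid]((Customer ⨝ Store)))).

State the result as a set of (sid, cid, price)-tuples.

Natural join on qty: {(23, 25, 15, 18), (23, 25, 15, 28), (23, 25, 15, 36), (23, 37, 30, 18), (23, 37, 30, 28), (23, 37, 30, 36), (23, 8, 24, 18), (23, 8, 24, 28), (23, 8, 24, 36), (9, 13, 33, 2), (9, 13, 33, 37), (9, 13, 33, 8), (9, 13, 33, 9), (9, 28, 13, 2), (9, 28, 13, 37), (9, 28, 13, 8), (9, 28, 13, 9), (9, 31, 18, 2), (9, 31, 18, 37), (9, 31, 18, 8), (9, 31, 18, 9), (9, 32, 5, 2), (9, 32, 5, 37), (9, 32, 5, 8), (9, 32, 5, 9)}
Projecting to price, cid, sid: {(13, 2, 33), (13, 37, 33), (13, 8, 33), (13, 9, 33), (25, 18, 15), (25, 28, 15), (25, 36, 15), (28, 2, 13), (28, 37, 13), (28, 8, 13), (28, 9, 13), (31, 2, 18), (31, 37, 18), (31, 8, 18), (31, 9, 18), (32, 2, 5), (32, 37, 5), (32, 8, 5), (32, 9, 5), (37, 18, 30), (37, 28, 30), (37, 36, 30), (8, 18, 24), (8, 28, 24), (8, 36, 24)}
Selection cid >= sid: {(13, 37, 33), (25, 18, 15), (25, 28, 15), (25, 36, 15), (28, 37, 13), (31, 37, 18), (32, 37, 5), (32, 8, 5), (32, 9, 5), (37, 36, 30), (8, 28, 24), (8, 36, 24)}
Projecting to sid, cid, price: {(13, 37, 28), (15, 18, 25), (15, 28, 25), (15, 36, 25), (18, 37, 31), (24, 28, 8), (24, 36, 8), (30, 36, 37), (33, 37, 13), (5, 37, 32), (5, 8, 32), (5, 9, 32)}

{(13, 37, 28), (15, 18, 25), (15, 28, 25), (15, 36, 25), (18, 37, 31), (24, 28, 8), (24, 36, 8), (30, 36, 37), (33, 37, 13), (5, 37, 32), (5, 8, 32), (5, 9, 32)}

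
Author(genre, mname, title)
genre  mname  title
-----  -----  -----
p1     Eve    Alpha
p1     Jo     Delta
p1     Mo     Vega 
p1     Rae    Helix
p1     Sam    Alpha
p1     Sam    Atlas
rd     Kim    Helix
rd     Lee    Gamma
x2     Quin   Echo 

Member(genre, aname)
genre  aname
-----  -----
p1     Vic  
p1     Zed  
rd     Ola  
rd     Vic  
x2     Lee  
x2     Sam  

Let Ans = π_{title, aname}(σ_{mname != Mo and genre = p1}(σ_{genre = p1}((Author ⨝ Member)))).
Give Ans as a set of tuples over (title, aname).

Author ⋈ Member (natural join on genre): {(p1, Eve, Alpha, Vic), (p1, Eve, Alpha, Zed), (p1, Jo, Delta, Vic), (p1, Jo, Delta, Zed), (p1, Mo, Vega, Vic), (p1, Mo, Vega, Zed), (p1, Rae, Helix, Vic), (p1, Rae, Helix, Zed), (p1, Sam, Alpha, Vic), (p1, Sam, Alpha, Zed), (p1, Sam, Atlas, Vic), (p1, Sam, Atlas, Zed), (rd, Kim, Helix, Ola), (rd, Kim, Helix, Vic), (rd, Lee, Gamma, Ola), (rd, Lee, Gamma, Vic), (x2, Quin, Echo, Lee), (x2, Quin, Echo, Sam)}
Selection genre = p1: {(p1, Eve, Alpha, Vic), (p1, Eve, Alpha, Zed), (p1, Jo, Delta, Vic), (p1, Jo, Delta, Zed), (p1, Mo, Vega, Vic), (p1, Mo, Vega, Zed), (p1, Rae, Helix, Vic), (p1, Rae, Helix, Zed), (p1, Sam, Alpha, Vic), (p1, Sam, Alpha, Zed), (p1, Sam, Atlas, Vic), (p1, Sam, Atlas, Zed)}
Selection mname != Mo and genre = p1: {(p1, Eve, Alpha, Vic), (p1, Eve, Alpha, Zed), (p1, Jo, Delta, Vic), (p1, Jo, Delta, Zed), (p1, Rae, Helix, Vic), (p1, Rae, Helix, Zed), (p1, Sam, Alpha, Vic), (p1, Sam, Alpha, Zed), (p1, Sam, Atlas, Vic), (p1, Sam, Atlas, Zed)}
π_{title, aname} gives {(Alpha, Vic), (Alpha, Zed), (Atlas, Vic), (Atlas, Zed), (Delta, Vic), (Delta, Zed), (Helix, Vic), (Helix, Zed)} (2 duplicate(s) eliminated).

{(Alpha, Vic), (Alpha, Zed), (Atlas, Vic), (Atlas, Zed), (Delta, Vic), (Delta, Zed), (Helix, Vic), (Helix, Zed)}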